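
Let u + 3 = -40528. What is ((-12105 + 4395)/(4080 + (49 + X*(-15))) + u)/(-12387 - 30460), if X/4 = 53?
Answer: 5495947/5808829 ≈ 0.94614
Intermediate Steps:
X = 212 (X = 4*53 = 212)
u = -40531 (u = -3 - 40528 = -40531)
((-12105 + 4395)/(4080 + (49 + X*(-15))) + u)/(-12387 - 30460) = ((-12105 + 4395)/(4080 + (49 + 212*(-15))) - 40531)/(-12387 - 30460) = (-7710/(4080 + (49 - 3180)) - 40531)/(-42847) = (-7710/(4080 - 3131) - 40531)*(-1/42847) = (-7710/949 - 40531)*(-1/42847) = -38471629/949*(-1/42847) = 5495947/5808829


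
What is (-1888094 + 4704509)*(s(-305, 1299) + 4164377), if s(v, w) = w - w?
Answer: 11728613848455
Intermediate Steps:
s(v, w) = 0
(-1888094 + 4704509)*(s(-305, 1299) + 4164377) = (-1888094 + 4704509)*(0 + 4164377) = 2816415*4164377 = 11728613848455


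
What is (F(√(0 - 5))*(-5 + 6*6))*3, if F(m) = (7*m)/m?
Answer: 651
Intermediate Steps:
F(m) = 7
(F(√(0 - 5))*(-5 + 6*6))*3 = (7*(-5 + 6*6))*3 = (7*(-5 + 36))*3 = (7*31)*3 = 217*3 = 651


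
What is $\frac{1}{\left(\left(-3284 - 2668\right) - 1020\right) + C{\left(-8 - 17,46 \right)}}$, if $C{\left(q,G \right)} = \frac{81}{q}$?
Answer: $- \frac{25}{174381} \approx -0.00014336$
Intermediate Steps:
$\frac{1}{\left(\left(-3284 - 2668\right) - 1020\right) + C{\left(-8 - 17,46 \right)}} = \frac{1}{\left(\left(-3284 - 2668\right) - 1020\right) + \frac{81}{-8 - 17}} = \frac{1}{\left(-5952 - 1020\right) + \frac{81}{-25}} = \frac{1}{-6972 + 81 \left(- \frac{1}{25}\right)} = \frac{1}{-6972 - \frac{81}{25}} = \frac{1}{- \frac{174381}{25}} = - \frac{25}{174381}$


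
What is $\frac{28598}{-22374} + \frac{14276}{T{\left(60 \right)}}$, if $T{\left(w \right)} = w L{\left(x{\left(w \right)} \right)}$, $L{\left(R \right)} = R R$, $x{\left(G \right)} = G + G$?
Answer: $- \frac{338739733}{268488000} \approx -1.2617$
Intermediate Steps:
$x{\left(G \right)} = 2 G$
$L{\left(R \right)} = R^{2}$
$T{\left(w \right)} = 4 w^{3}$ ($T{\left(w \right)} = w \left(2 w\right)^{2} = w 4 w^{2} = 4 w^{3}$)
$\frac{28598}{-22374} + \frac{14276}{T{\left(60 \right)}} = \frac{28598}{-22374} + \frac{14276}{4 \cdot 60^{3}} = 28598 \left(- \frac{1}{22374}\right) + \frac{14276}{4 \cdot 216000} = - \frac{14299}{11187} + \frac{14276}{864000} = - \frac{14299}{11187} + 14276 \cdot \frac{1}{864000} = - \frac{14299}{11187} + \frac{3569}{216000} = - \frac{338739733}{268488000}$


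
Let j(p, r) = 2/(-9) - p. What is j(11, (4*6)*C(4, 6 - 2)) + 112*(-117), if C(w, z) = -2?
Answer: -118037/9 ≈ -13115.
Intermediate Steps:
j(p, r) = -2/9 - p (j(p, r) = 2*(-1/9) - p = -2/9 - p)
j(11, (4*6)*C(4, 6 - 2)) + 112*(-117) = (-2/9 - 1*11) + 112*(-117) = (-2/9 - 11) - 13104 = -101/9 - 13104 = -118037/9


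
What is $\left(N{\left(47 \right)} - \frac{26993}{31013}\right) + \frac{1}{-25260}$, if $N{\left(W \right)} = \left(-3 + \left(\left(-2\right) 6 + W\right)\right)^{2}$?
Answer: $\frac{801507826927}{783388380} \approx 1023.1$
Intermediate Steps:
$N{\left(W \right)} = \left(-15 + W\right)^{2}$ ($N{\left(W \right)} = \left(-3 + \left(-12 + W\right)\right)^{2} = \left(-15 + W\right)^{2}$)
$\left(N{\left(47 \right)} - \frac{26993}{31013}\right) + \frac{1}{-25260} = \left(\left(-15 + 47\right)^{2} - \frac{26993}{31013}\right) + \frac{1}{-25260} = \left(32^{2} - \frac{26993}{31013}\right) - \frac{1}{25260} = \left(1024 - \frac{26993}{31013}\right) - \frac{1}{25260} = \frac{31730319}{31013} - \frac{1}{25260} = \frac{801507826927}{783388380}$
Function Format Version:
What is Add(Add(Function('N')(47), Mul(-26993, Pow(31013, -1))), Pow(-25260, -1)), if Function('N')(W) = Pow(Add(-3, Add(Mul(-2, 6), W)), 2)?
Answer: Rational(801507826927, 783388380) ≈ 1023.1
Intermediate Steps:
Function('N')(W) = Pow(Add(-15, W), 2) (Function('N')(W) = Pow(Add(-3, Add(-12, W)), 2) = Pow(Add(-15, W), 2))
Add(Add(Function('N')(47), Mul(-26993, Pow(31013, -1))), Pow(-25260, -1)) = Add(Add(Pow(Add(-15, 47), 2), Mul(-26993, Pow(31013, -1))), Pow(-25260, -1)) = Add(Add(Pow(32, 2), Mul(-26993, Rational(1, 31013))), Rational(-1, 25260)) = Add(Add(1024, Rational(-26993, 31013)), Rational(-1, 25260)) = Add(Rational(31730319, 31013), Rational(-1, 25260)) = Rational(801507826927, 783388380)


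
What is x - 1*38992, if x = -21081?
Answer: -60073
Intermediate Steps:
x - 1*38992 = -21081 - 1*38992 = -21081 - 38992 = -60073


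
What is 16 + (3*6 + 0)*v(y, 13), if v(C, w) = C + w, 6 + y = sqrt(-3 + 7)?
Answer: 178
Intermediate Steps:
y = -4 (y = -6 + sqrt(-3 + 7) = -6 + sqrt(4) = -6 + 2 = -4)
16 + (3*6 + 0)*v(y, 13) = 16 + (3*6 + 0)*(-4 + 13) = 16 + (18 + 0)*9 = 16 + 18*9 = 16 + 162 = 178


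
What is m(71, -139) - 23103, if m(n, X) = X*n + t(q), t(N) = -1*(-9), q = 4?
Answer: -32963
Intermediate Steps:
t(N) = 9
m(n, X) = 9 + X*n (m(n, X) = X*n + 9 = 9 + X*n)
m(71, -139) - 23103 = (9 - 139*71) - 23103 = (9 - 9869) - 23103 = -9860 - 23103 = -32963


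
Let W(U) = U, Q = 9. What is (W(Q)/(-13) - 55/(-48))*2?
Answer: 283/312 ≈ 0.90705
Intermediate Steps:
(W(Q)/(-13) - 55/(-48))*2 = (9/(-13) - 55/(-48))*2 = (9*(-1/13) - 55*(-1/48))*2 = (-9/13 + 55/48)*2 = (283/624)*2 = 283/312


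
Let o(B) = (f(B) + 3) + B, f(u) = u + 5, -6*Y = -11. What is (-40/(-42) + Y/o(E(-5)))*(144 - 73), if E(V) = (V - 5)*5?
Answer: 85271/1288 ≈ 66.204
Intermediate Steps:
Y = 11/6 (Y = -⅙*(-11) = 11/6 ≈ 1.8333)
f(u) = 5 + u
E(V) = -25 + 5*V (E(V) = (-5 + V)*5 = -25 + 5*V)
o(B) = 8 + 2*B (o(B) = ((5 + B) + 3) + B = (8 + B) + B = 8 + 2*B)
(-40/(-42) + Y/o(E(-5)))*(144 - 73) = (-40/(-42) + 11/(6*(8 + 2*(-25 + 5*(-5)))))*(144 - 73) = (-40*(-1/42) + 11/(6*(8 + 2*(-25 - 25))))*71 = (20/21 + 11/(6*(8 + 2*(-50))))*71 = (20/21 + 11/(6*(8 - 100)))*71 = (20/21 + (11/6)/(-92))*71 = (20/21 + (11/6)*(-1/92))*71 = (20/21 - 11/552)*71 = (1201/1288)*71 = 85271/1288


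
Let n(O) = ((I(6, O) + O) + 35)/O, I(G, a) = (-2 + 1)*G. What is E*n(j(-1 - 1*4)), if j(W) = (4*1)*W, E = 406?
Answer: -1827/10 ≈ -182.70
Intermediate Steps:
I(G, a) = -G
j(W) = 4*W
n(O) = (29 + O)/O (n(O) = ((-1*6 + O) + 35)/O = ((-6 + O) + 35)/O = (29 + O)/O)
E*n(j(-1 - 1*4)) = 406*((29 + 4*(-1 - 1*4))/((4*(-1 - 1*4)))) = 406*((29 + 4*(-1 - 4))/((4*(-1 - 4)))) = 406*((29 + 4*(-5))/((4*(-5)))) = 406*((29 - 20)/(-20)) = 406*(-1/20*9) = 406*(-9/20) = -1827/10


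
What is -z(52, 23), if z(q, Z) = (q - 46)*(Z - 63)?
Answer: 240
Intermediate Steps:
z(q, Z) = (-63 + Z)*(-46 + q) (z(q, Z) = (-46 + q)*(-63 + Z) = (-63 + Z)*(-46 + q))
-z(52, 23) = -(2898 - 63*52 - 46*23 + 23*52) = -(2898 - 3276 - 1058 + 1196) = -1*(-240) = 240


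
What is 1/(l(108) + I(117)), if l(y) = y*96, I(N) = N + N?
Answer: 1/10602 ≈ 9.4322e-5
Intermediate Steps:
I(N) = 2*N
l(y) = 96*y
1/(l(108) + I(117)) = 1/(96*108 + 2*117) = 1/(10368 + 234) = 1/10602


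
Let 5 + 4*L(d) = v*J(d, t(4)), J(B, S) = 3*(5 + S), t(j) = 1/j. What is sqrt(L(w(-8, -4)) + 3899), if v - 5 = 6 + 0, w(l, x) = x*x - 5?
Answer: sqrt(63057)/4 ≈ 62.778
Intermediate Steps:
w(l, x) = -5 + x**2 (w(l, x) = x**2 - 5 = -5 + x**2)
J(B, S) = 15 + 3*S
v = 11 (v = 5 + (6 + 0) = 5 + 6 = 11)
L(d) = 673/16 (L(d) = -5/4 + (11*(15 + 3/4))/4 = -5/4 + (11*(63/4))/4 = -5/4 + (1/4)*(693/4) = -5/4 + 693/16 = 673/16)
sqrt(L(w(-8, -4)) + 3899) = sqrt(673/16 + 3899) = sqrt(63057/16) = sqrt(63057)/4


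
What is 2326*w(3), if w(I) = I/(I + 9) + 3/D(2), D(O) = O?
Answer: 8141/2 ≈ 4070.5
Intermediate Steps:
w(I) = 3/2 + I/(9 + I) (w(I) = I/(I + 9) + 3/2 = I/(9 + I) + 3*(½) = I/(9 + I) + 3/2 = 3/2 + I/(9 + I))
2326*w(3) = 2326*((27 + 5*3)/(2*(9 + 3))) = 2326*((½)*(27 + 15)/12) = 2326*((½)*(1/12)*42) = 2326*(7/4) = 8141/2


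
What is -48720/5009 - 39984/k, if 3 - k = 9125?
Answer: -122071992/22846049 ≈ -5.3432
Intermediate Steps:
k = -9122 (k = 3 - 1*9125 = 3 - 9125 = -9122)
-48720/5009 - 39984/k = -48720/5009 - 39984/(-9122) = -48720*1/5009 - 39984*(-1/9122) = -48720/5009 + 19992/4561 = -122071992/22846049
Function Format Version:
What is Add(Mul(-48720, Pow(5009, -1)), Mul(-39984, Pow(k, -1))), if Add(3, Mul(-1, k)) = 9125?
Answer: Rational(-122071992, 22846049) ≈ -5.3432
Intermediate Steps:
k = -9122 (k = Add(3, Mul(-1, 9125)) = Add(3, -9125) = -9122)
Add(Mul(-48720, Pow(5009, -1)), Mul(-39984, Pow(k, -1))) = Add(Mul(-48720, Pow(5009, -1)), Mul(-39984, Pow(-9122, -1))) = Add(Mul(-48720, Rational(1, 5009)), Mul(-39984, Rational(-1, 9122))) = Add(Rational(-48720, 5009), Rational(19992, 4561)) = Rational(-122071992, 22846049)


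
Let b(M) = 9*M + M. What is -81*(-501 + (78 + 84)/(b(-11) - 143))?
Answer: 10280115/253 ≈ 40633.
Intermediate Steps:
b(M) = 10*M
-81*(-501 + (78 + 84)/(b(-11) - 143)) = -81*(-501 + (78 + 84)/(10*(-11) - 143)) = -81*(-501 + 162/(-110 - 143)) = -81*(-501 + 162/(-253)) = -81*(-501 + 162*(-1/253)) = -81*(-501 - 162/253) = -81*(-126915/253) = 10280115/253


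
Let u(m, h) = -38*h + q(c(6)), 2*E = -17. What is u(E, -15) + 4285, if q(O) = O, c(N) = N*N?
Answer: 4891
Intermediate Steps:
E = -17/2 (E = (1/2)*(-17) = -17/2 ≈ -8.5000)
c(N) = N**2
u(m, h) = 36 - 38*h (u(m, h) = -38*h + 6**2 = -38*h + 36 = 36 - 38*h)
u(E, -15) + 4285 = (36 - 38*(-15)) + 4285 = (36 + 570) + 4285 = 606 + 4285 = 4891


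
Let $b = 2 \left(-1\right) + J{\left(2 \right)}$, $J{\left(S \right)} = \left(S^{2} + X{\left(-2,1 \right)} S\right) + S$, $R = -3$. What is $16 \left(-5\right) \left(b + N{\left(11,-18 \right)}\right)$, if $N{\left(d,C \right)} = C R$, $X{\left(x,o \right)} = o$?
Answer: $-4800$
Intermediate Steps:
$J{\left(S \right)} = S^{2} + 2 S$ ($J{\left(S \right)} = \left(S^{2} + 1 S\right) + S = \left(S^{2} + S\right) + S = \left(S + S^{2}\right) + S = S^{2} + 2 S$)
$b = 6$ ($b = 2 \left(-1\right) + 2 \left(2 + 2\right) = -2 + 2 \cdot 4 = -2 + 8 = 6$)
$N{\left(d,C \right)} = - 3 C$ ($N{\left(d,C \right)} = C \left(-3\right) = - 3 C$)
$16 \left(-5\right) \left(b + N{\left(11,-18 \right)}\right) = 16 \left(-5\right) \left(6 - -54\right) = - 80 \left(6 + 54\right) = \left(-80\right) 60 = -4800$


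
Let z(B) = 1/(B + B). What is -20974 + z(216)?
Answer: -9060767/432 ≈ -20974.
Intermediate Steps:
z(B) = 1/(2*B)
-20974 + z(216) = -20974 + (1/2)/216 = -20974 + (1/2)*(1/216) = -20974 + 1/432 = -9060767/432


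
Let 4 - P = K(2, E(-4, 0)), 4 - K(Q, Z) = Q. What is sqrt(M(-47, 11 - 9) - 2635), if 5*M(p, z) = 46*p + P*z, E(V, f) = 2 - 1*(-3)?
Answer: I*sqrt(76665)/5 ≈ 55.377*I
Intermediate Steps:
E(V, f) = 5 (E(V, f) = 2 + 3 = 5)
K(Q, Z) = 4 - Q
P = 2 (P = 4 - (4 - 1*2) = 4 - (4 - 2) = 4 - 1*2 = 4 - 2 = 2)
M(p, z) = 2*z/5 + 46*p/5 (M(p, z) = (46*p + 2*z)/5 = (2*z + 46*p)/5 = 2*z/5 + 46*p/5)
sqrt(M(-47, 11 - 9) - 2635) = sqrt((2*(11 - 9)/5 + (46/5)*(-47)) - 2635) = sqrt(((2/5)*2 - 2162/5) - 2635) = sqrt((4/5 - 2162/5) - 2635) = sqrt(-2158/5 - 2635) = sqrt(-15333/5) = I*sqrt(76665)/5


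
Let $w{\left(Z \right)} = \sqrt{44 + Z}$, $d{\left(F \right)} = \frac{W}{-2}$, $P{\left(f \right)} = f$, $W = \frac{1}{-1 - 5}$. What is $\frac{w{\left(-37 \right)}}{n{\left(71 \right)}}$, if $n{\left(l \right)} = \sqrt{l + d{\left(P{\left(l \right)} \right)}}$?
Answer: $\frac{2 \sqrt{17913}}{853} \approx 0.31381$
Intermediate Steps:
$W = - \frac{1}{6}$ ($W = \frac{1}{-6} = - \frac{1}{6} \approx -0.16667$)
$d{\left(F \right)} = \frac{1}{12}$ ($d{\left(F \right)} = - \frac{1}{6 \left(-2\right)} = \left(- \frac{1}{6}\right) \left(- \frac{1}{2}\right) = \frac{1}{12}$)
$n{\left(l \right)} = \sqrt{\frac{1}{12} + l}$ ($n{\left(l \right)} = \sqrt{l + \frac{1}{12}} = \sqrt{\frac{1}{12} + l}$)
$\frac{w{\left(-37 \right)}}{n{\left(71 \right)}} = \frac{\sqrt{44 - 37}}{\frac{1}{6} \sqrt{3 + 36 \cdot 71}} = \frac{\sqrt{7}}{\frac{1}{6} \sqrt{3 + 2556}} = \frac{\sqrt{7}}{\frac{1}{6} \sqrt{2559}} = \sqrt{7} \frac{2 \sqrt{2559}}{853} = \frac{2 \sqrt{17913}}{853}$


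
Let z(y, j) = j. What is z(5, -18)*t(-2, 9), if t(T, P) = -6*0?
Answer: 0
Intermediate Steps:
t(T, P) = 0
z(5, -18)*t(-2, 9) = -18*0 = 0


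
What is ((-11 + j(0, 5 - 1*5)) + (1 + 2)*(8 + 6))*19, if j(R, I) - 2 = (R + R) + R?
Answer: 627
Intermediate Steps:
j(R, I) = 2 + 3*R (j(R, I) = 2 + ((R + R) + R) = 2 + (2*R + R) = 2 + 3*R)
((-11 + j(0, 5 - 1*5)) + (1 + 2)*(8 + 6))*19 = ((-11 + (2 + 3*0)) + (1 + 2)*(8 + 6))*19 = ((-11 + (2 + 0)) + 3*14)*19 = ((-11 + 2) + 42)*19 = (-9 + 42)*19 = 33*19 = 627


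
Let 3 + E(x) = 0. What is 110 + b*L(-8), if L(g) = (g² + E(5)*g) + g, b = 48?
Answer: 3950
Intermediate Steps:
E(x) = -3 (E(x) = -3 + 0 = -3)
L(g) = g² - 2*g (L(g) = (g² - 3*g) + g = g² - 2*g)
110 + b*L(-8) = 110 + 48*(-8*(-2 - 8)) = 110 + 48*(-8*(-10)) = 110 + 48*80 = 110 + 3840 = 3950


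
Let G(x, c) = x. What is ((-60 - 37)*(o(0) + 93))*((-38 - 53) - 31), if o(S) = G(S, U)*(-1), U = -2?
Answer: 1100562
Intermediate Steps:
o(S) = -S (o(S) = S*(-1) = -S)
((-60 - 37)*(o(0) + 93))*((-38 - 53) - 31) = ((-60 - 37)*(-1*0 + 93))*((-38 - 53) - 31) = (-97*(0 + 93))*(-91 - 31) = -97*93*(-122) = -9021*(-122) = 1100562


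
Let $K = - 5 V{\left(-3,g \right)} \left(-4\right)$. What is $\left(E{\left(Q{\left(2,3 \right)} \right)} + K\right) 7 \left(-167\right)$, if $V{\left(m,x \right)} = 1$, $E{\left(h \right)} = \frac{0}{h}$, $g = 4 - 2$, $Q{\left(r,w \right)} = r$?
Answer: $-23380$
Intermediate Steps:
$g = 2$ ($g = 4 - 2 = 2$)
$E{\left(h \right)} = 0$
$K = 20$ ($K = \left(-5\right) 1 \left(-4\right) = \left(-5\right) \left(-4\right) = 20$)
$\left(E{\left(Q{\left(2,3 \right)} \right)} + K\right) 7 \left(-167\right) = \left(0 + 20\right) 7 \left(-167\right) = 20 \left(-1169\right) = -23380$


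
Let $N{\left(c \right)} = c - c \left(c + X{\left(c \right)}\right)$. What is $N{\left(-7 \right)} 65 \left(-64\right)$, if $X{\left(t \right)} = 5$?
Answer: $87360$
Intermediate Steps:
$N{\left(c \right)} = c - c \left(5 + c\right)$ ($N{\left(c \right)} = c - c \left(c + 5\right) = c - c \left(5 + c\right)$)
$N{\left(-7 \right)} 65 \left(-64\right) = \left(-1\right) \left(-7\right) \left(4 - 7\right) 65 \left(-64\right) = \left(-1\right) \left(-7\right) \left(-3\right) 65 \left(-64\right) = \left(-21\right) 65 \left(-64\right) = \left(-1365\right) \left(-64\right) = 87360$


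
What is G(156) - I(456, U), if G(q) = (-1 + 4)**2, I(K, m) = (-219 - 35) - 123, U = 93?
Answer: 386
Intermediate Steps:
I(K, m) = -377 (I(K, m) = -254 - 123 = -377)
G(q) = 9 (G(q) = 3**2 = 9)
G(156) - I(456, U) = 9 - 1*(-377) = 9 + 377 = 386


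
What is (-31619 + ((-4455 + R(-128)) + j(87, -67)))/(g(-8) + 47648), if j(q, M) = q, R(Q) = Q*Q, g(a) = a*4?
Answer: -19603/47616 ≈ -0.41169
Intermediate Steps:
g(a) = 4*a
R(Q) = Q²
(-31619 + ((-4455 + R(-128)) + j(87, -67)))/(g(-8) + 47648) = (-31619 + ((-4455 + (-128)²) + 87))/(4*(-8) + 47648) = (-31619 + ((-4455 + 16384) + 87))/(-32 + 47648) = (-31619 + (11929 + 87))/47616 = (-31619 + 12016)*(1/47616) = -19603*1/47616 = -19603/47616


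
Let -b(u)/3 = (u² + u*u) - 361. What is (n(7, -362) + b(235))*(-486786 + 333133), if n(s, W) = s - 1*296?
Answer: 50790921068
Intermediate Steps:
n(s, W) = -296 + s (n(s, W) = s - 296 = -296 + s)
b(u) = 1083 - 6*u² (b(u) = -3*((u² + u*u) - 361) = -3*((u² + u²) - 361) = -3*(2*u² - 361) = -3*(-361 + 2*u²) = 1083 - 6*u²)
(n(7, -362) + b(235))*(-486786 + 333133) = ((-296 + 7) + (1083 - 6*235²))*(-486786 + 333133) = (-289 + (1083 - 6*55225))*(-153653) = (-289 + (1083 - 331350))*(-153653) = (-289 - 330267)*(-153653) = -330556*(-153653) = 50790921068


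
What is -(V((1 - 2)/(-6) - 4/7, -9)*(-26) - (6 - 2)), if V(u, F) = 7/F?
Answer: -146/9 ≈ -16.222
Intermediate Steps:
-(V((1 - 2)/(-6) - 4/7, -9)*(-26) - (6 - 2)) = -((7/(-9))*(-26) - (6 - 2)) = -((7*(-⅑))*(-26) - 1*4) = -(-7/9*(-26) - 4) = -(182/9 - 4) = -1*146/9 = -146/9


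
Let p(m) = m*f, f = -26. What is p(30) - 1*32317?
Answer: -33097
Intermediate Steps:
p(m) = -26*m (p(m) = m*(-26) = -26*m)
p(30) - 1*32317 = -26*30 - 1*32317 = -780 - 32317 = -33097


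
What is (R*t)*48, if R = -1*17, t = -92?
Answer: 75072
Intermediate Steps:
R = -17
(R*t)*48 = -17*(-92)*48 = 1564*48 = 75072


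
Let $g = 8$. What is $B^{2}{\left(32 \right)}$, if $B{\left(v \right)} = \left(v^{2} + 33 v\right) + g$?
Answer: $4359744$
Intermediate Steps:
$B{\left(v \right)} = 8 + v^{2} + 33 v$ ($B{\left(v \right)} = \left(v^{2} + 33 v\right) + 8 = 8 + v^{2} + 33 v$)
$B^{2}{\left(32 \right)} = \left(8 + 32^{2} + 33 \cdot 32\right)^{2} = \left(8 + 1024 + 1056\right)^{2} = 2088^{2} = 4359744$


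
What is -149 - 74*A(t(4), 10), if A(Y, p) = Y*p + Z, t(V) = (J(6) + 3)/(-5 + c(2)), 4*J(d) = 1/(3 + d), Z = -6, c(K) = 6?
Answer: -17510/9 ≈ -1945.6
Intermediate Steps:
J(d) = 1/(4*(3 + d))
t(V) = 109/36 (t(V) = (1/(4*(3 + 6)) + 3)/(-5 + 6) = ((¼)/9 + 3)/1 = ((¼)*(⅑) + 3)*1 = (1/36 + 3)*1 = (109/36)*1 = 109/36)
A(Y, p) = -6 + Y*p (A(Y, p) = Y*p - 6 = -6 + Y*p)
-149 - 74*A(t(4), 10) = -149 - 74*(-6 + (109/36)*10) = -149 - 74*(-6 + 545/18) = -149 - 74*437/18 = -149 - 16169/9 = -17510/9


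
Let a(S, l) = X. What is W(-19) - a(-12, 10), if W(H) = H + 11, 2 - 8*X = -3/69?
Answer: -1519/184 ≈ -8.2554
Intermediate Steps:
X = 47/184 (X = ¼ - (-3)/(8*69) = ¼ - ⅛*(-1/23) = ¼ + 1/184 = 47/184 ≈ 0.25543)
a(S, l) = 47/184
W(H) = 11 + H
W(-19) - a(-12, 10) = (11 - 19) - 1*47/184 = -8 - 47/184 = -1519/184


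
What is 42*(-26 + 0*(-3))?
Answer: -1092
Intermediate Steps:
42*(-26 + 0*(-3)) = 42*(-26 + 0) = 42*(-26) = -1092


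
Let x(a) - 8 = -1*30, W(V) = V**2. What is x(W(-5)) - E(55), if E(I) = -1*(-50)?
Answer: -72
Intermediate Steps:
E(I) = 50
x(a) = -22 (x(a) = 8 - 1*30 = 8 - 30 = -22)
x(W(-5)) - E(55) = -22 - 1*50 = -22 - 50 = -72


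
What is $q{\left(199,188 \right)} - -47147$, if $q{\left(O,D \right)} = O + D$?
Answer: $47534$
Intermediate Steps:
$q{\left(O,D \right)} = D + O$
$q{\left(199,188 \right)} - -47147 = \left(188 + 199\right) - -47147 = 387 + 47147 = 47534$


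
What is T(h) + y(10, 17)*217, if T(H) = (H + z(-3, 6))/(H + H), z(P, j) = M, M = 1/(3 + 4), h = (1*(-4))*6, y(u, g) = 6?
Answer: 437639/336 ≈ 1302.5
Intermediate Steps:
h = -24 (h = -4*6 = -24)
M = 1/7 ≈ 0.14286
z(P, j) = 1/7
T(H) = (1/7 + H)/(2*H) (T(H) = (H + 1/7)/(H + H) = (1/7 + H)/((2*H)) = (1/7 + H)*(1/(2*H)) = (1/7 + H)/(2*H))
T(h) + y(10, 17)*217 = (1/14)*(1 + 7*(-24))/(-24) + 6*217 = (1/14)*(-1/24)*(1 - 168) + 1302 = (1/14)*(-1/24)*(-167) + 1302 = 167/336 + 1302 = 437639/336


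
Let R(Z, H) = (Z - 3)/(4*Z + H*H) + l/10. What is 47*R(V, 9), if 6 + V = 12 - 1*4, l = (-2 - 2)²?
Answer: 33229/445 ≈ 74.672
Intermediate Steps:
l = 16 (l = (-4)² = 16)
V = 2 (V = -6 + (12 - 1*4) = -6 + (12 - 4) = -6 + 8 = 2)
R(Z, H) = 8/5 + (-3 + Z)/(H² + 4*Z) (R(Z, H) = (Z - 3)/(4*Z + H*H) + 16/10 = (-3 + Z)/(4*Z + H²) + 16*(⅒) = (-3 + Z)/(H² + 4*Z) + 8/5 = 8/5 + (-3 + Z)/(H² + 4*Z))
47*R(V, 9) = 47*((-15 + 8*9² + 37*2)/(5*(9² + 4*2))) = 47*((-15 + 8*81 + 74)/(5*(81 + 8))) = 47*((⅕)*(-15 + 648 + 74)/89) = 47*((⅕)*(1/89)*707) = 47*(707/445) = 33229/445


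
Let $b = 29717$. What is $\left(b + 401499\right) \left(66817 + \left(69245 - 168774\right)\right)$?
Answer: $-14105937792$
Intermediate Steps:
$\left(b + 401499\right) \left(66817 + \left(69245 - 168774\right)\right) = \left(29717 + 401499\right) \left(66817 + \left(69245 - 168774\right)\right) = 431216 \left(66817 + \left(69245 - 168774\right)\right) = 431216 \left(66817 - 99529\right) = 431216 \left(-32712\right) = -14105937792$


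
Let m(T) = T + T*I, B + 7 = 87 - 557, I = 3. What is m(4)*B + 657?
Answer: -6975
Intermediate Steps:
B = -477 (B = -7 + (87 - 557) = -7 - 470 = -477)
m(T) = 4*T (m(T) = T + T*3 = T + 3*T = 4*T)
m(4)*B + 657 = (4*4)*(-477) + 657 = 16*(-477) + 657 = -7632 + 657 = -6975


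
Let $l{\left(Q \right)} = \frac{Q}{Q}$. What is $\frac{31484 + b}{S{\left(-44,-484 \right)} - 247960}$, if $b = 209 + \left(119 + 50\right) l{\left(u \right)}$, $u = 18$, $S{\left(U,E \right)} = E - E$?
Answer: $- \frac{15931}{123980} \approx -0.1285$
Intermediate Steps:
$S{\left(U,E \right)} = 0$
$l{\left(Q \right)} = 1$
$b = 378$ ($b = 209 + \left(119 + 50\right) 1 = 209 + 169 \cdot 1 = 209 + 169 = 378$)
$\frac{31484 + b}{S{\left(-44,-484 \right)} - 247960} = \frac{31484 + 378}{0 - 247960} = \frac{31862}{-247960} = 31862 \left(- \frac{1}{247960}\right) = - \frac{15931}{123980}$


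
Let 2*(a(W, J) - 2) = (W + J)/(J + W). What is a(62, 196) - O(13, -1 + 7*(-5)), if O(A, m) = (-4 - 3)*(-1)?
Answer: -9/2 ≈ -4.5000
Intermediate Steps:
a(W, J) = 5/2 (a(W, J) = 2 + ((W + J)/(J + W))/2 = 2 + ((J + W)/(J + W))/2 = 2 + (1/2)*1 = 2 + 1/2 = 5/2)
O(A, m) = 7 (O(A, m) = -7*(-1) = 7)
a(62, 196) - O(13, -1 + 7*(-5)) = 5/2 - 1*7 = 5/2 - 7 = -9/2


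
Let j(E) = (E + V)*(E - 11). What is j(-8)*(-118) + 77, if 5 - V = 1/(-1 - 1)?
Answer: -5528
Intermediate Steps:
V = 11/2 (V = 5 - 1/(-1 - 1) = 5 - 1/(-2) = 5 - 1*(-½) = 5 + ½ = 11/2 ≈ 5.5000)
j(E) = (-11 + E)*(11/2 + E) (j(E) = (E + 11/2)*(E - 11) = (11/2 + E)*(-11 + E) = (-11 + E)*(11/2 + E))
j(-8)*(-118) + 77 = (-121/2 + (-8)² - 11/2*(-8))*(-118) + 77 = (-121/2 + 64 + 44)*(-118) + 77 = (95/2)*(-118) + 77 = -5605 + 77 = -5528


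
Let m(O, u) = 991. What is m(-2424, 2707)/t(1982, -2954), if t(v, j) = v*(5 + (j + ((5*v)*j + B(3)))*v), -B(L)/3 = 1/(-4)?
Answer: -1/116054397633 ≈ -8.6166e-12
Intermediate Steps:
B(L) = 3/4 (B(L) = -3/(-4) = -3*(-1/4) = 3/4)
t(v, j) = v*(5 + v*(3/4 + j + 5*j*v)) (t(v, j) = v*(5 + (j + ((5*v)*j + 3/4))*v) = v*(5 + (j + (5*j*v + 3/4))*v) = v*(5 + (j + (3/4 + 5*j*v))*v) = v*(5 + (3/4 + j + 5*j*v)*v) = v*(5 + v*(3/4 + j + 5*j*v)))
m(-2424, 2707)/t(1982, -2954) = 991/(((1/4)*1982*(20 + 3*1982 + 4*(-2954)*1982 + 20*(-2954)*1982**2))) = 991/(((1/4)*1982*(20 + 5946 - 23419312 + 20*(-2954)*3928324))) = 991/(((1/4)*1982*(20 + 5946 - 23419312 - 232085381920))) = 991/(((1/4)*1982*(-232108795266))) = 991/(-115009908054303) = 991*(-1/115009908054303) = -1/116054397633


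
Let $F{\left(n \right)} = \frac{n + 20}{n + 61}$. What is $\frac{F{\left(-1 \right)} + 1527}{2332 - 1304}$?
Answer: $\frac{91639}{61680} \approx 1.4857$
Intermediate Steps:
$F{\left(n \right)} = \frac{20 + n}{61 + n}$
$\frac{F{\left(-1 \right)} + 1527}{2332 - 1304} = \frac{\frac{20 - 1}{61 - 1} + 1527}{2332 - 1304} = \frac{\frac{1}{60} \cdot 19 + 1527}{1028} = \left(\frac{1}{60} \cdot 19 + 1527\right) \frac{1}{1028} = \left(\frac{19}{60} + 1527\right) \frac{1}{1028} = \frac{91639}{60} \cdot \frac{1}{1028} = \frac{91639}{61680}$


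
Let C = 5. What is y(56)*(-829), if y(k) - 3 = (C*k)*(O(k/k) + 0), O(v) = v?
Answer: -234607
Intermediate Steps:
y(k) = 3 + 5*k (y(k) = 3 + (5*k)*(k/k + 0) = 3 + (5*k)*(1 + 0) = 3 + (5*k)*1 = 3 + 5*k)
y(56)*(-829) = (3 + 5*56)*(-829) = (3 + 280)*(-829) = 283*(-829) = -234607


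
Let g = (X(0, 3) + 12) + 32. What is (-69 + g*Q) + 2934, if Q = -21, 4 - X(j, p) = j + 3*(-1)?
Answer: 1794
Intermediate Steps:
X(j, p) = 7 - j (X(j, p) = 4 - (j + 3*(-1)) = 4 - (j - 3) = 4 - (-3 + j) = 4 + (3 - j) = 7 - j)
g = 51 (g = ((7 - 1*0) + 12) + 32 = ((7 + 0) + 12) + 32 = (7 + 12) + 32 = 19 + 32 = 51)
(-69 + g*Q) + 2934 = (-69 + 51*(-21)) + 2934 = (-69 - 1071) + 2934 = -1140 + 2934 = 1794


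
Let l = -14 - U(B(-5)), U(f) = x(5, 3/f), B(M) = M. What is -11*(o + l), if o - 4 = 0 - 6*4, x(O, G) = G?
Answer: 1837/5 ≈ 367.40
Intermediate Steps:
U(f) = 3/f
l = -67/5 (l = -14 - 3/(-5) = -14 - 3*(-1)/5 = -14 - 1*(-3/5) = -14 + 3/5 = -67/5 ≈ -13.400)
o = -20 (o = 4 + (0 - 6*4) = 4 + (0 - 24) = 4 - 24 = -20)
-11*(o + l) = -11*(-20 - 67/5) = -11*(-167/5) = 1837/5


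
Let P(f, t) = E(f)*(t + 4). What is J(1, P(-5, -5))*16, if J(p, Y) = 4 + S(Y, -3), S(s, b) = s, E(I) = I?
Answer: 144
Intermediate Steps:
P(f, t) = f*(4 + t) (P(f, t) = f*(t + 4) = f*(4 + t))
J(p, Y) = 4 + Y
J(1, P(-5, -5))*16 = (4 - 5*(4 - 5))*16 = (4 - 5*(-1))*16 = (4 + 5)*16 = 9*16 = 144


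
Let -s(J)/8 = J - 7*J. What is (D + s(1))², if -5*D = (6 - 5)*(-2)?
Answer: 58564/25 ≈ 2342.6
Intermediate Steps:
s(J) = 48*J (s(J) = -8*(J - 7*J) = -(-48)*J = 48*J)
D = ⅖ (D = -(6 - 5)*(-2)/5 = -(-2)/5 = -⅕*(-2) = ⅖ ≈ 0.40000)
(D + s(1))² = (⅖ + 48*1)² = (⅖ + 48)² = (242/5)² = 58564/25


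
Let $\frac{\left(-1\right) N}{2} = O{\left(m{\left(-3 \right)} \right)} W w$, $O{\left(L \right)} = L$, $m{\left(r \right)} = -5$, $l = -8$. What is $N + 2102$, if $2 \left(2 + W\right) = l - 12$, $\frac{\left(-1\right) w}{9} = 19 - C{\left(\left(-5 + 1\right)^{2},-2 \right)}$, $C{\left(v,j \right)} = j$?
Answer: $24782$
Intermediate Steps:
$w = -189$ ($w = - 9 \left(19 - -2\right) = - 9 \left(19 + 2\right) = \left(-9\right) 21 = -189$)
$W = -12$ ($W = -2 + \frac{-8 - 12}{2} = -2 + \frac{1}{2} \left(-20\right) = -2 - 10 = -12$)
$N = 22680$ ($N = - 2 \left(-5\right) \left(-12\right) \left(-189\right) = - 2 \cdot 60 \left(-189\right) = \left(-2\right) \left(-11340\right) = 22680$)
$N + 2102 = 22680 + 2102 = 24782$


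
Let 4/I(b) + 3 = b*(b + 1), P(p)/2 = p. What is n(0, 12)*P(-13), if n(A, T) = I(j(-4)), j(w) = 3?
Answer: -104/9 ≈ -11.556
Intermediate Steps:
P(p) = 2*p
I(b) = 4/(-3 + b*(1 + b)) (I(b) = 4/(-3 + b*(b + 1)) = 4/(-3 + b*(1 + b)))
n(A, T) = 4/9 (n(A, T) = 4/(-3 + 3 + 3²) = 4/(-3 + 3 + 9) = 4/9)
n(0, 12)*P(-13) = 4*(2*(-13))/9 = (4/9)*(-26) = -104/9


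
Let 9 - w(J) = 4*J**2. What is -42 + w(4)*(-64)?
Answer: 3478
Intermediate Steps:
w(J) = 9 - 4*J**2
-42 + w(4)*(-64) = -42 + (9 - 4*4**2)*(-64) = -42 + (9 - 4*16)*(-64) = -42 + (9 - 64)*(-64) = -42 - 55*(-64) = -42 + 3520 = 3478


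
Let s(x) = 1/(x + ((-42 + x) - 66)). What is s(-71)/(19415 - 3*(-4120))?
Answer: -1/7943750 ≈ -1.2589e-7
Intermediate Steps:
s(x) = 1/(-108 + 2*x) (s(x) = 1/(x + (-108 + x)) = 1/(-108 + 2*x))
s(-71)/(19415 - 3*(-4120)) = (1/(2*(-54 - 71)))/(19415 - 3*(-4120)) = ((1/2)/(-125))/(19415 + 12360) = ((1/2)*(-1/125))/31775 = -1/250*1/31775 = -1/7943750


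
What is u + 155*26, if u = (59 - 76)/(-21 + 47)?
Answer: 104763/26 ≈ 4029.3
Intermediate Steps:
u = -17/26 ≈ -0.65385
u + 155*26 = -17/26 + 155*26 = -17/26 + 4030 = 104763/26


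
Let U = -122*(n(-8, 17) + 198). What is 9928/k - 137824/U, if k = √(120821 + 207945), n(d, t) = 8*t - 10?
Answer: 17228/4941 + 4964*√328766/164383 ≈ 20.802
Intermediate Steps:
n(d, t) = -10 + 8*t
k = √328766 ≈ 573.38
U = -39528 (U = -122*((-10 + 8*17) + 198) = -122*((-10 + 136) + 198) = -122*(126 + 198) = -122*324 = -39528)
9928/k - 137824/U = 9928/(√328766) - 137824/(-39528) = 9928*(√328766/328766) - 137824*(-1/39528) = 4964*√328766/164383 + 17228/4941 = 17228/4941 + 4964*√328766/164383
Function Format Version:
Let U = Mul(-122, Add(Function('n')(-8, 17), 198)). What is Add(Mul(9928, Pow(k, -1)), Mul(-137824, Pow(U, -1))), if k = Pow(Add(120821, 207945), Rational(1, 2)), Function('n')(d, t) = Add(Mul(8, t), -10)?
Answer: Add(Rational(17228, 4941), Mul(Rational(4964, 164383), Pow(328766, Rational(1, 2)))) ≈ 20.802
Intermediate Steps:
Function('n')(d, t) = Add(-10, Mul(8, t))
k = Pow(328766, Rational(1, 2)) ≈ 573.38
U = -39528 (U = Mul(-122, Add(Add(-10, Mul(8, 17)), 198)) = Mul(-122, Add(Add(-10, 136), 198)) = Mul(-122, Add(126, 198)) = Mul(-122, 324) = -39528)
Add(Mul(9928, Pow(k, -1)), Mul(-137824, Pow(U, -1))) = Add(Mul(9928, Pow(Pow(328766, Rational(1, 2)), -1)), Mul(-137824, Pow(-39528, -1))) = Add(Mul(9928, Mul(Rational(1, 328766), Pow(328766, Rational(1, 2)))), Mul(-137824, Rational(-1, 39528))) = Add(Mul(Rational(4964, 164383), Pow(328766, Rational(1, 2))), Rational(17228, 4941)) = Add(Rational(17228, 4941), Mul(Rational(4964, 164383), Pow(328766, Rational(1, 2))))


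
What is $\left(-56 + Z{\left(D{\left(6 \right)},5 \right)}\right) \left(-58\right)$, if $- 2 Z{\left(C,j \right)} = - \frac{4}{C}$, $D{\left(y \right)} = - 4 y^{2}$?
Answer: $\frac{116957}{36} \approx 3248.8$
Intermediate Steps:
$Z{\left(C,j \right)} = \frac{2}{C}$ ($Z{\left(C,j \right)} = - \frac{\left(-4\right) \frac{1}{C}}{2} = \frac{2}{C}$)
$\left(-56 + Z{\left(D{\left(6 \right)},5 \right)}\right) \left(-58\right) = \left(-56 + \frac{2}{\left(-4\right) 6^{2}}\right) \left(-58\right) = \left(-56 + \frac{2}{\left(-4\right) 36}\right) \left(-58\right) = \left(-56 + \frac{2}{-144}\right) \left(-58\right) = \left(-56 + 2 \left(- \frac{1}{144}\right)\right) \left(-58\right) = \left(-56 - \frac{1}{72}\right) \left(-58\right) = \left(- \frac{4033}{72}\right) \left(-58\right) = \frac{116957}{36}$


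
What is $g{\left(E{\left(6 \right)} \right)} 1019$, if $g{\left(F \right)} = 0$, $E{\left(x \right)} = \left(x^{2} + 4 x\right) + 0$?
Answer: $0$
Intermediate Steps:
$E{\left(x \right)} = x^{2} + 4 x$
$g{\left(E{\left(6 \right)} \right)} 1019 = 0 \cdot 1019 = 0$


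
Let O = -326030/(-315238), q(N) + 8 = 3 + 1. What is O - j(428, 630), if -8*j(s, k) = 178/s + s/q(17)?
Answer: -3316050091/269843728 ≈ -12.289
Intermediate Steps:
q(N) = -4 (q(N) = -8 + (3 + 1) = -8 + 4 = -4)
j(s, k) = -89/(4*s) + s/32 (j(s, k) = -(178/s + s/(-4))/8 = -(178/s + s*(-1/4))/8 = -(178/s - s/4)/8 = -89/(4*s) + s/32)
O = 163015/157619 (O = -326030*(-1/315238) = 163015/157619 ≈ 1.0342)
O - j(428, 630) = 163015/157619 - (-712 + 428**2)/(32*428) = 163015/157619 - (-712 + 183184)/(32*428) = 163015/157619 - 182472/(32*428) = 163015/157619 - 1*22809/1712 = 163015/157619 - 22809/1712 = -3316050091/269843728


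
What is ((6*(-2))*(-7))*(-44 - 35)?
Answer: -6636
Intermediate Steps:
((6*(-2))*(-7))*(-44 - 35) = -12*(-7)*(-79) = 84*(-79) = -6636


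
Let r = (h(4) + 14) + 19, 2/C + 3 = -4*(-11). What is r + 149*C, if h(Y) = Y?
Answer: 1815/41 ≈ 44.268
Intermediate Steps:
C = 2/41 (C = 2/(-3 - 4*(-11)) = 2/(-3 + 44) = 2/41 ≈ 0.048781)
r = 37 (r = (4 + 14) + 19 = 18 + 19 = 37)
r + 149*C = 37 + 149*(2/41) = 37 + 298/41 = 1815/41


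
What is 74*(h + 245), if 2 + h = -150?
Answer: 6882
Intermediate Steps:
h = -152 (h = -2 - 150 = -152)
74*(h + 245) = 74*(-152 + 245) = 74*93 = 6882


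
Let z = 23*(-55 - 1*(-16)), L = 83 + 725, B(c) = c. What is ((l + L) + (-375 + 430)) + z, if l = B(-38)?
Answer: -72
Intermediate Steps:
l = -38
L = 808
z = -897 (z = 23*(-55 + 16) = 23*(-39) = -897)
((l + L) + (-375 + 430)) + z = ((-38 + 808) + (-375 + 430)) - 897 = (770 + 55) - 897 = 825 - 897 = -72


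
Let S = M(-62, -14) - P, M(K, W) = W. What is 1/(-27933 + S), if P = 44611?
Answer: -1/72558 ≈ -1.3782e-5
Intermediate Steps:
S = -44625 (S = -14 - 1*44611 = -14 - 44611 = -44625)
1/(-27933 + S) = 1/(-27933 - 44625) = 1/(-72558) = -1/72558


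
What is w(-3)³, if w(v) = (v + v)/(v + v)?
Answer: 1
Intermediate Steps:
w(v) = 1 (w(v) = (2*v)/((2*v)) = (2*v)*(1/(2*v)) = 1)
w(-3)³ = 1³ = 1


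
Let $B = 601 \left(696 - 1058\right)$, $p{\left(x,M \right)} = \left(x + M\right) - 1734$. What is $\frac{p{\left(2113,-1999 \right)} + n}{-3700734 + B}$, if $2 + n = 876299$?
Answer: $- \frac{874677}{3918296} \approx -0.22323$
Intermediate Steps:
$n = 876297$ ($n = -2 + 876299 = 876297$)
$p{\left(x,M \right)} = -1734 + M + x$ ($p{\left(x,M \right)} = \left(M + x\right) - 1734 = -1734 + M + x$)
$B = -217562$ ($B = 601 \left(-362\right) = -217562$)
$\frac{p{\left(2113,-1999 \right)} + n}{-3700734 + B} = \frac{\left(-1734 - 1999 + 2113\right) + 876297}{-3700734 - 217562} = \frac{-1620 + 876297}{-3918296} = 874677 \left(- \frac{1}{3918296}\right) = - \frac{874677}{3918296}$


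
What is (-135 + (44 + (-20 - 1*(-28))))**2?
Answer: 6889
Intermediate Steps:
(-135 + (44 + (-20 - 1*(-28))))**2 = (-135 + (44 + (-20 + 28)))**2 = (-135 + (44 + 8))**2 = (-135 + 52)**2 = (-83)**2 = 6889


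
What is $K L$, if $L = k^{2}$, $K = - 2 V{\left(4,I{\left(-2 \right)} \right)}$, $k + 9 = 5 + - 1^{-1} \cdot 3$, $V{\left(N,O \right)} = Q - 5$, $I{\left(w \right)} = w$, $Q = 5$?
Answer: $0$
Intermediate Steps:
$V{\left(N,O \right)} = 0$ ($V{\left(N,O \right)} = 5 - 5 = 0$)
$k = -7$ ($k = -9 + \left(5 + - 1^{-1} \cdot 3\right) = -9 + \left(5 + \left(-1\right) 1 \cdot 3\right) = -9 + \left(5 - 3\right) = -9 + 2 = -7$)
$K = 0$ ($K = \left(-2\right) 0 = 0$)
$L = 49$ ($L = \left(-7\right)^{2} = 49$)
$K L = 0 \cdot 49 = 0$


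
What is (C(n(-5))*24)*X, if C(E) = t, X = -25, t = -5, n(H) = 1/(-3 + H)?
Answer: 3000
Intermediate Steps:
C(E) = -5
(C(n(-5))*24)*X = -5*24*(-25) = -120*(-25) = 3000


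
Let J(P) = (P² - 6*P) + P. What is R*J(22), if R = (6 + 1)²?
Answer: 18326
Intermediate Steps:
J(P) = P² - 5*P
R = 49 (R = 7² = 49)
R*J(22) = 49*(22*(-5 + 22)) = 49*(22*17) = 49*374 = 18326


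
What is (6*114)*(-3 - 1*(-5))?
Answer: 1368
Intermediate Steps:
(6*114)*(-3 - 1*(-5)) = 684*(-3 + 5) = 684*2 = 1368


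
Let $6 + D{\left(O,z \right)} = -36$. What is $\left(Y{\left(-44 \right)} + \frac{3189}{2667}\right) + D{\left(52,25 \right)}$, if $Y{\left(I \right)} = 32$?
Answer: $- \frac{7827}{889} \approx -8.8043$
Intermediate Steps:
$D{\left(O,z \right)} = -42$ ($D{\left(O,z \right)} = -6 - 36 = -42$)
$\left(Y{\left(-44 \right)} + \frac{3189}{2667}\right) + D{\left(52,25 \right)} = \left(32 + \frac{3189}{2667}\right) - 42 = \left(32 + 3189 \cdot \frac{1}{2667}\right) - 42 = \left(32 + \frac{1063}{889}\right) - 42 = \frac{29511}{889} - 42 = - \frac{7827}{889}$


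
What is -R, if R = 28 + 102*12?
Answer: -1252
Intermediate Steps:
R = 1252 (R = 28 + 1224 = 1252)
-R = -1*1252 = -1252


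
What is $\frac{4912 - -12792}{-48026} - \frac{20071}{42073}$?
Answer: $- \frac{854395119}{1010298949} \approx -0.84569$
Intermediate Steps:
$\frac{4912 - -12792}{-48026} - \frac{20071}{42073} = \left(4912 + 12792\right) \left(- \frac{1}{48026}\right) - \frac{20071}{42073} = 17704 \left(- \frac{1}{48026}\right) - \frac{20071}{42073} = - \frac{8852}{24013} - \frac{20071}{42073} = - \frac{854395119}{1010298949}$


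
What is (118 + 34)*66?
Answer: 10032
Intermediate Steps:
(118 + 34)*66 = 152*66 = 10032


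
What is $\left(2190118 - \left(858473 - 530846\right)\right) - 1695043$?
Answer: $167448$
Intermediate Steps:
$\left(2190118 - \left(858473 - 530846\right)\right) - 1695043 = \left(2190118 - 327627\right) - 1695043 = 1862491 - 1695043 = 167448$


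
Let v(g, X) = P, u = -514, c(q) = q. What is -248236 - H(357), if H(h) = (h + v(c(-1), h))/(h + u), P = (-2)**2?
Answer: -38972691/157 ≈ -2.4823e+5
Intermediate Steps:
P = 4
v(g, X) = 4
H(h) = (4 + h)/(-514 + h) (H(h) = (h + 4)/(h - 514) = (4 + h)/(-514 + h))
-248236 - H(357) = -248236 - (4 + 357)/(-514 + 357) = -248236 - 361/(-157) = -248236 - (-1)*361/157 = -248236 - 1*(-361/157) = -248236 + 361/157 = -38972691/157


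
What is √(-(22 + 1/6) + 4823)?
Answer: √172830/6 ≈ 69.288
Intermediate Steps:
√(-(22 + 1/6) + 4823) = √(-(22 + ⅙) + 4823) = √(-1*133/6 + 4823) = √(-133/6 + 4823) = √(28805/6) = √172830/6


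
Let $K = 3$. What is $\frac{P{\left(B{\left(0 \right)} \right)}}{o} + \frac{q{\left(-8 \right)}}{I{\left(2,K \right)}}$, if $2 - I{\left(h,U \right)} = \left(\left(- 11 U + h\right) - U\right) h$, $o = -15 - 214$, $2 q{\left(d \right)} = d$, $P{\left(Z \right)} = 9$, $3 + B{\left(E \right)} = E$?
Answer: $- \frac{773}{8015} \approx -0.096444$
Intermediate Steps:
$B{\left(E \right)} = -3 + E$
$q{\left(d \right)} = \frac{d}{2}$
$o = -229$ ($o = -15 - 214 = -229$)
$I{\left(h,U \right)} = 2 - h \left(h - 12 U\right)$ ($I{\left(h,U \right)} = 2 - \left(\left(- 11 U + h\right) - U\right) h = 2 - \left(\left(h - 11 U\right) - U\right) h = 2 - \left(h - 12 U\right) h = 2 - h \left(h - 12 U\right)$)
$\frac{P{\left(B{\left(0 \right)} \right)}}{o} + \frac{q{\left(-8 \right)}}{I{\left(2,K \right)}} = \frac{9}{-229} + \frac{\frac{1}{2} \left(-8\right)}{2 - 2^{2} + 12 \cdot 3 \cdot 2} = 9 \left(- \frac{1}{229}\right) - \frac{4}{2 - 4 + 72} = - \frac{9}{229} - \frac{4}{2 - 4 + 72} = - \frac{9}{229} - \frac{4}{70} = - \frac{9}{229} - \frac{2}{35} = - \frac{773}{8015}$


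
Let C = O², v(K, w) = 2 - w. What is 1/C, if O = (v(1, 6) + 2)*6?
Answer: 1/144 ≈ 0.0069444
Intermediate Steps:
O = -12 (O = ((2 - 1*6) + 2)*6 = ((2 - 6) + 2)*6 = (-4 + 2)*6 = -2*6 = -12)
C = 144 (C = (-12)² = 144)
1/C = 1/144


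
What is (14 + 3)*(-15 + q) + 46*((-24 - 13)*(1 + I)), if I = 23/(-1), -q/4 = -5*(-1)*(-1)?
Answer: 37529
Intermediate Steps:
q = 20 (q = -4*(-5*(-1))*(-1) = -20*(-1) = -4*(-5) = 20)
I = -23 (I = 23*(-1) = -23)
(14 + 3)*(-15 + q) + 46*((-24 - 13)*(1 + I)) = (14 + 3)*(-15 + 20) + 46*((-24 - 13)*(1 - 23)) = 17*5 + 46*(-37*(-22)) = 85 + 46*814 = 85 + 37444 = 37529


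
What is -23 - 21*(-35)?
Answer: 712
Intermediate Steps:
-23 - 21*(-35) = -23 + 735 = 712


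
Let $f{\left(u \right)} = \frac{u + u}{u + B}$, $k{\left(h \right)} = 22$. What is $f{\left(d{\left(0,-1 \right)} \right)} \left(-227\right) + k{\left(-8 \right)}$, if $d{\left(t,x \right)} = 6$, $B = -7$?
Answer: $2746$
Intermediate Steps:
$f{\left(u \right)} = \frac{2 u}{-7 + u}$ ($f{\left(u \right)} = \frac{u + u}{u - 7} = \frac{2 u}{-7 + u}$)
$f{\left(d{\left(0,-1 \right)} \right)} \left(-227\right) + k{\left(-8 \right)} = 2 \cdot 6 \frac{1}{-7 + 6} \left(-227\right) + 22 = 2 \cdot 6 \frac{1}{-1} \left(-227\right) + 22 = 2 \cdot 6 \left(-1\right) \left(-227\right) + 22 = \left(-12\right) \left(-227\right) + 22 = 2724 + 22 = 2746$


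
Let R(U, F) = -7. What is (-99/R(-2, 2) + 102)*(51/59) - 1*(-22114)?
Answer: 9174545/413 ≈ 22214.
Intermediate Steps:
(-99/R(-2, 2) + 102)*(51/59) - 1*(-22114) = (-99/(-7) + 102)*(51/59) - 1*(-22114) = (-99*(-1/7) + 102)*(51*(1/59)) + 22114 = (99/7 + 102)*(51/59) + 22114 = (813/7)*(51/59) + 22114 = 41463/413 + 22114 = 9174545/413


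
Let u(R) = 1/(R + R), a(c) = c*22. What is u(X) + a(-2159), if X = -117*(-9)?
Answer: -100030787/2106 ≈ -47498.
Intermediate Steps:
a(c) = 22*c
X = 1053
u(R) = 1/(2*R)
u(X) + a(-2159) = (½)/1053 + 22*(-2159) = (½)*(1/1053) - 47498 = 1/2106 - 47498 = -100030787/2106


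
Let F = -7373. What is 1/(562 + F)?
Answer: -1/6811 ≈ -0.00014682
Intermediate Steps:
1/(562 + F) = 1/(562 - 7373) = 1/(-6811) = -1/6811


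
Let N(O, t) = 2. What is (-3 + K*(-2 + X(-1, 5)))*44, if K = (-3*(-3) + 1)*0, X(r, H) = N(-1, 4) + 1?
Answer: -132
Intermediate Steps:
X(r, H) = 3 (X(r, H) = 2 + 1 = 3)
K = 0 (K = (9 + 1)*0 = 10*0 = 0)
(-3 + K*(-2 + X(-1, 5)))*44 = (-3 + 0*(-2 + 3))*44 = (-3 + 0*1)*44 = (-3 + 0)*44 = -3*44 = -132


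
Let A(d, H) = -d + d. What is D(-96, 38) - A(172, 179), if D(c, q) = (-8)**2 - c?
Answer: 160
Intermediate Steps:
A(d, H) = 0
D(c, q) = 64 - c
D(-96, 38) - A(172, 179) = (64 - 1*(-96)) - 1*0 = (64 + 96) + 0 = 160 + 0 = 160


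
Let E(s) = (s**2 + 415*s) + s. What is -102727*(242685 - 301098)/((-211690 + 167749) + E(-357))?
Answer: -2000197417/21668 ≈ -92311.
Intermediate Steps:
E(s) = s**2 + 416*s
-102727*(242685 - 301098)/((-211690 + 167749) + E(-357)) = -102727*(242685 - 301098)/((-211690 + 167749) - 357*(416 - 357)) = -102727*(-58413/(-43941 - 357*59)) = -102727*(-58413/(-43941 - 21063)) = -102727/((-65004*(-1/58413))) = -102727/21668/19471 = -102727*19471/21668 = -2000197417/21668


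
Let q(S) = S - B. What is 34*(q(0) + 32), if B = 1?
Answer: 1054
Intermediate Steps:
q(S) = -1 + S (q(S) = S - 1*1 = S - 1 = -1 + S)
34*(q(0) + 32) = 34*((-1 + 0) + 32) = 34*(-1 + 32) = 34*31 = 1054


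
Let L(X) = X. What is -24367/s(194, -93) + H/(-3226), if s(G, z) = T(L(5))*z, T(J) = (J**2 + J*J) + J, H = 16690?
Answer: -3380704/8250495 ≈ -0.40976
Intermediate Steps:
T(J) = J + 2*J**2 (T(J) = (J**2 + J**2) + J = 2*J**2 + J = J + 2*J**2)
s(G, z) = 55*z (s(G, z) = (5*(1 + 2*5))*z = (5*(1 + 10))*z = (5*11)*z = 55*z)
-24367/s(194, -93) + H/(-3226) = -24367/(55*(-93)) + 16690/(-3226) = -24367/(-5115) + 16690*(-1/3226) = -24367*(-1/5115) - 8345/1613 = 24367/5115 - 8345/1613 = -3380704/8250495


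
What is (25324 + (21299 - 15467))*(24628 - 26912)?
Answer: -71160304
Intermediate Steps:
(25324 + (21299 - 15467))*(24628 - 26912) = (25324 + 5832)*(-2284) = 31156*(-2284) = -71160304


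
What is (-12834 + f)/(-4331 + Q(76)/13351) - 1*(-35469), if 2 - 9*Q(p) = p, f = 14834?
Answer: 18458135968707/520408703 ≈ 35469.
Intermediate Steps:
Q(p) = 2/9 - p/9
(-12834 + f)/(-4331 + Q(76)/13351) - 1*(-35469) = (-12834 + 14834)/(-4331 + (2/9 - 1/9*76)/13351) - 1*(-35469) = 2000/(-4331 + (2/9 - 76/9)*(1/13351)) + 35469 = 2000/(-4331 - 74/9*1/13351) + 35469 = 2000/(-4331 - 74/120159) + 35469 = 2000/(-520408703/120159) + 35469 = 2000*(-120159/520408703) + 35469 = -240318000/520408703 + 35469 = 18458135968707/520408703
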